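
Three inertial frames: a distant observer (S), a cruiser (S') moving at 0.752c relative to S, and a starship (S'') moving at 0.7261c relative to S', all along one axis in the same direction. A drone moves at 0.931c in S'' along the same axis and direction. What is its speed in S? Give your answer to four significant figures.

0.9984c

Compose velocities in two stages. Stage 1 (into S'): u₁ = (0.931+0.7261)/(1+0.931×0.7261) = 0.98872.
Stage 2 (into S): u = (0.98872+0.752)/(1+0.98872×0.752) = 0.9984, so the speed is 0.9984c.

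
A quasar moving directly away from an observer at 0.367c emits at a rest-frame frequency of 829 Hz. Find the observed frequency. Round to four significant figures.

564.1 Hz

Relativistic Doppler (source moving away): f_obs = f_src · √((1−β)/(1+β)).
With β = 0.367: factor = √(0.633/1.367) = 0.68048.
f_obs = 829 × 0.68048 = 564.1 Hz.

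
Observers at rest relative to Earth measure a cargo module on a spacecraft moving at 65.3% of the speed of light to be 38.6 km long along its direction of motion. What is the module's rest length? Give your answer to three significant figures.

With β = 0.653, γ = 1/√(1 − 0.653²) = 1/√0.573591 = 1.3204.
Proper length: L₀ = γ·L = 1.3204 × 38.6 = 51.0 km.

51.0 km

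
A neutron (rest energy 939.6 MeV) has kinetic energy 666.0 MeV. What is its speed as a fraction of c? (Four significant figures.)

0.8109c

K = (γ−1)mc², so γ = 1 + 666.0/939.6 = 1.7088.
Then v/c = √(1 − γ⁻²) = √(1 − 0.342466) = √0.657534 = 0.8109.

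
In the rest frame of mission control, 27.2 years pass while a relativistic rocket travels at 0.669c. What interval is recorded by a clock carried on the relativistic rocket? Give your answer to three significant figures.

20.2 years

β² = 0.447561, so γ = 1/√0.552439 = 1.3454.
The moving clock records proper time: Δτ = Δt/γ = 27.2/1.3454 = 20.2 years.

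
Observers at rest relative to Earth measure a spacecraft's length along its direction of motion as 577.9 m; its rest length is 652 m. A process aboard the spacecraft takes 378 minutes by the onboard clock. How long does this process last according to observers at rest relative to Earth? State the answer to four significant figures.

426.5 minutes

γ = L₀/L = 652/577.9 = 1.12822.
Δt = γΔτ = 1.12822 × 378 = 426.5 minutes.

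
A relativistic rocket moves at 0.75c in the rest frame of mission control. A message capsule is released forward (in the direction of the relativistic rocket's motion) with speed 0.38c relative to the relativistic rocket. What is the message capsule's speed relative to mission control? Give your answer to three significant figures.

Relativistic velocity addition: u = (u' + v)/(1 + u'v/c²), with u' = 0.38c and v = 0.75c.
Numerator: 0.38 + 0.75 = 1.13. Denominator: 1 + (0.38)(0.75) = 1.285.
u = 1.13/1.285 = 0.87938, so the speed is 0.879c.

0.879c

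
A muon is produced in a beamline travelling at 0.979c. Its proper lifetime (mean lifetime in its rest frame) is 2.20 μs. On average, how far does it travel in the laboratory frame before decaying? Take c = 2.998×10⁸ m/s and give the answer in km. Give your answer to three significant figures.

β² = 0.958441, so γ = 1/√0.041559 = 4.9053.
Lab-frame lifetime: Δt = γτ = 4.9053 × 2.20 μs = 10.792 μs.
Distance: d = vΔt = 0.979 × 2.998×10⁸ m/s × 1.0792×10^-5 s = 3170 m = 3.17 km.

3.17 km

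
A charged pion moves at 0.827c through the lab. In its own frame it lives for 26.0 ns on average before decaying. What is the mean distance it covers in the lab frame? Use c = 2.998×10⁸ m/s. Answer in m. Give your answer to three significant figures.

Lorentz factor: γ = (1 − 0.683929)^(−1/2) = 1.7787.
Lab-frame lifetime: Δt = γτ = 1.7787 × 26.0 ns = 46.246 ns.
Distance: d = vΔt = 0.827 × 2.998×10⁸ m/s × 4.6246×10^-8 s = 11.5 m.

11.5 m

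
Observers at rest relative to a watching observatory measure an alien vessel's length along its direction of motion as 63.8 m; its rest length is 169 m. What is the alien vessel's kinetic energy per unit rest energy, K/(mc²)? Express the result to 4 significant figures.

From L = L₀/γ: γ = 169/63.8 = 2.6489.
K/(mc²) = γ − 1 = 2.6489 − 1 = 1.649.

1.649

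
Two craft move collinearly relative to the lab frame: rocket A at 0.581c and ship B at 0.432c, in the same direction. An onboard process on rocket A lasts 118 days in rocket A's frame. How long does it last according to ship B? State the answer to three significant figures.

The velocity of rocket A relative to ship B is (0.581 − 0.432)c / (1 − 0.581×0.432) = 0.19893c; relative speed 0.19893c.
γ for this relative speed: γ = 1/√(1 − 0.0395731) = 1.0204.
The clock on rocket A records proper time, so ship B measures Δt = γΔτ = 1.0204 × 118 = 120 days.

120 days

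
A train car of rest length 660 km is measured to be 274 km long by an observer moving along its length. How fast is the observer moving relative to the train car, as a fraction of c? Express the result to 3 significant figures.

Length contraction gives γ = L₀/L = 660/274 = 2.4088.
β = √(1 − 1/γ²) = √0.827655 = 0.910.

0.910c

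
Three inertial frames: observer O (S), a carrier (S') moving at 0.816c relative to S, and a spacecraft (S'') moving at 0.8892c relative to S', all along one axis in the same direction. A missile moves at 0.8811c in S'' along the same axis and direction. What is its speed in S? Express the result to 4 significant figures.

First combine the missile and spacecraft (S''→S'): u₁ = (0.8811 + 0.8892)/(1 + 0.8811×0.8892) = 1.7703/1.78347412 = 0.99261.
Then combine with the carrier (S'→S): u = (0.99261 + 0.816)/(1 + 0.99261×0.816) = 1.80861/1.80996976 = 0.99925.

0.9992c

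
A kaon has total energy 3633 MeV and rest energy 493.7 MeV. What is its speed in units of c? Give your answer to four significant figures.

0.9907c

γ = E/(mc²) = 3633/493.7 = 7.3587.
β = √(1 − 1/γ²) = √(1 − 0.0184671) = √0.9815329 = 0.9907.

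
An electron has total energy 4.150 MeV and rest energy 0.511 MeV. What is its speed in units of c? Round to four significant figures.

0.9924c

Total energy E = γmc² gives γ = 4.150/0.511 = 8.1213.
Hence β = √(1 − 1/γ²) = √(1 − 0.0151617) = √0.9848383 = 0.9924.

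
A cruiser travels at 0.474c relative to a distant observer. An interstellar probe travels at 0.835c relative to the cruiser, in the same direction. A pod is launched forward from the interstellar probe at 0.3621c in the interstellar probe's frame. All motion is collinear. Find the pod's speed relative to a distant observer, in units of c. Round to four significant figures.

0.9704c

First combine the pod and interstellar probe (S''→S'): u₁ = (0.3621 + 0.835)/(1 + 0.3621×0.835) = 1.1971/1.3023535 = 0.91918.
Then combine with the cruiser (S'→S): u = (0.91918 + 0.474)/(1 + 0.91918×0.474) = 1.39318/1.43569132 = 0.97039.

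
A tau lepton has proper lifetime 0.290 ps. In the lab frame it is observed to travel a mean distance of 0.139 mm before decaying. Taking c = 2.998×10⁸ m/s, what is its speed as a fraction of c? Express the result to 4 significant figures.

0.8478c

Lab distance = (lab lifetime)·v = γτ·βc, so βγ = d/(cτ) = 1.390×10^-4/(2.998×10⁸ × 2.900×10^-13) = 1.5988.
With βγ = 1.5988: γ² = 1 + (βγ)² = 3.55616, and β = (βγ)/γ = 1.5988/1.88578 = 0.8478.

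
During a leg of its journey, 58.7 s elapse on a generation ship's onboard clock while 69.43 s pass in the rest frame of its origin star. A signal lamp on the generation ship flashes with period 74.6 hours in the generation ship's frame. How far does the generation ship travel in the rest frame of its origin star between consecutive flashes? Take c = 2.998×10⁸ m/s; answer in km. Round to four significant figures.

5.086×10^10 km

From Δt = γΔτ: γ = 69.43/58.7 = 1.18279.
β = √(1 − 1/γ²) = 0.53404. Lab-frame period = γτ = 1.18279×74.6 hours = 88.236 hours. Distance = βc × γτ = 0.53404 × 2.998×10⁸ m/s × 317649.6 s = 5.0857×10^13 m = 5.086×10^10 km.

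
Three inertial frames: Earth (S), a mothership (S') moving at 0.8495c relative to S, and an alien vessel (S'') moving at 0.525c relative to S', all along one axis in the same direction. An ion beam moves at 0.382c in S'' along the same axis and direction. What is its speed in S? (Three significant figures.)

0.978c

Apply u = (u'+v)/(1+u'v) twice. Ion beam in the mothership frame: (0.382+0.525)/(1+0.382·0.525) = 0.907/1.20055 = 0.75549c.
That velocity, transformed to the rest frame of Earth: (0.75549+0.8495)/(1+0.75549·0.8495) = 1.60499/1.641788755 = 0.97759c.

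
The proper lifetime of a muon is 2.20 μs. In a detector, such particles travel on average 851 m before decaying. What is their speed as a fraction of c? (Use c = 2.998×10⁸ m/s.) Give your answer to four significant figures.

d = βγcτ ⇒ βγ = d/(cτ) = 851.0 m / (659.56 m) = 1.2903.
β = (βγ)/√(1+(βγ)²) = 1.2903/√2.66487 = 0.7904.

0.7904c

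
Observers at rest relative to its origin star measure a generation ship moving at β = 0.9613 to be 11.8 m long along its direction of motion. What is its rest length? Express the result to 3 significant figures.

γ = 1/√(1 − β²) = 1/√(1 − 0.92409769) = 1/√0.07590231 = 1/0.275504 = 3.6297.
Proper length: L₀ = γ·L = 3.6297 × 11.8 = 42.8 m.

42.8 m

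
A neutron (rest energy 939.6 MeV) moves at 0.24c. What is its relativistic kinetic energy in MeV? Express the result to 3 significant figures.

With β = 0.24, γ = 1/√(1 − 0.24²) = 1/√0.9424 = 1.030107.
Kinetic energy: K = (γ − 1)mc² = (1.030107 − 1) × 939.6 MeV = 0.030107 × 939.6 = 28.3 MeV.

28.3 MeV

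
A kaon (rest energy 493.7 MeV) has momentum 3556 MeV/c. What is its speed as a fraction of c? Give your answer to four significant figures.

pc/(mc²) = 3556/493.7 = 7.2028 = βγ = β/√(1−β²).
So β² = x²/(1 + x²) with x = 7.2028: x² = 51.8803, β² = 51.8803/52.8803 = 0.981089, β = 0.9905.

0.9905c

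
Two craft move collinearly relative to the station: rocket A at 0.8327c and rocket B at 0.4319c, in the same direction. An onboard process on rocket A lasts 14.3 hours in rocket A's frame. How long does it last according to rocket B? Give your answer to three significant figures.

Transform rocket A's velocity into rocket B's frame: (0.8327 − 0.4319)/(1 − 0.8327·0.4319) = 0.4008/0.64035687, so the relative speed is 0.6259c.
At |u| = 0.6259c, γ = (1 − 0.391751)^(−1/2) = 1.2822.
The clock on rocket A records proper time, so rocket B measures Δt = γΔτ = 1.2822 × 14.3 = 18.3 hours.

18.3 hours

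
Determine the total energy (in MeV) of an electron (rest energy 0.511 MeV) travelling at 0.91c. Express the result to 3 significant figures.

1.23 MeV

γ = 1/√(1 − β²) = 1/√(1 − 0.8281) = 1/√0.1719 = 1/0.414608 = 2.4119.
Total energy: E = γmc² = 2.4119 × 0.511 MeV = 1.23 MeV.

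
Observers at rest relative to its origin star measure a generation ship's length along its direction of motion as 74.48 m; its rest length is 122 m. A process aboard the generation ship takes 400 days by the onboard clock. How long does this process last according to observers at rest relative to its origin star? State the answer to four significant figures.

655.2 days

γ = L₀/L = 122/74.48 = 1.63802.
Δt = γΔτ = 1.63802 × 400 = 655.2 days.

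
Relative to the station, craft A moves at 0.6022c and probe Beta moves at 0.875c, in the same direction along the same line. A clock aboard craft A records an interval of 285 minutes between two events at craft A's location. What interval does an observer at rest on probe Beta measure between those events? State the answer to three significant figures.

349 minutes

Speed of craft A in probe Beta's frame: u = (v_A − v_B)/(1 − v_A v_B/c²) = (0.6022 − 0.875)/(1 − 0.6022×0.875) = −0.2728/0.473075 = −0.57665; |u| = 0.57665c.
γ for this relative speed: γ = 1/√(1 − 0.332525) = 1.224.
Craft A's interval is proper; time dilation gives Δt_B = γΔτ = 1.224 × 285 minutes = 349 minutes.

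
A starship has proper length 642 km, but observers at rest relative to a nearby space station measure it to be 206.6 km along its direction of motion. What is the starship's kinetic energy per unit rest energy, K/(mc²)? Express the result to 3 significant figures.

2.11

γ = L₀/L = 642/206.6 = 3.10745.
K/(mc²) = γ − 1 = 3.10745 − 1 = 2.11.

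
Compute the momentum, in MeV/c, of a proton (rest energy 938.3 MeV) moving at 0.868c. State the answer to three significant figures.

1640 MeV/c

β² = 0.753424, so γ = 1/√0.246576 = 2.0138.
Momentum: p = γβ·mc = 2.0138 × 0.868 × 938.3 MeV/c = 1640 MeV/c.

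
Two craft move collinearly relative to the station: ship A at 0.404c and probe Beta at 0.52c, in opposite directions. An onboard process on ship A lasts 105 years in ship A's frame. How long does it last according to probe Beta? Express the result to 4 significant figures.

162.6 years

The velocity of ship A relative to probe Beta is (0.404 + 0.52)c / (1 + 0.404×0.52) = 0.76359c; relative speed 0.76359c.
At |u| = 0.76359c, γ = (1 − 0.58307)^(−1/2) = 1.5487.
The clock on ship A records proper time, so probe Beta measures Δt = γΔτ = 1.5487 × 105 = 162.6 years.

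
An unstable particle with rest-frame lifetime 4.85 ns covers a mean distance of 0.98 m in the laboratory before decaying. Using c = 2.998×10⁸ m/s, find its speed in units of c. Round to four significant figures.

Lab distance = (lab lifetime)·v = γτ·βc, so βγ = d/(cτ) = 0.9800/(2.998×10⁸ × 4.850×10^-9) = 0.67399.
With βγ = 0.67399: γ² = 1 + (βγ)² = 1.454263, and β = (βγ)/γ = 0.67399/1.20593 = 0.5589.

0.5589c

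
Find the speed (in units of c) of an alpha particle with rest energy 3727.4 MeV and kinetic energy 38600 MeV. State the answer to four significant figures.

K = (γ−1)mc², so γ = 1 + 38600/3727.4 = 11.356.
Then v/c = √(1 − γ⁻²) = √(1 − 0.00775442) = √0.99224558 = 0.9961.

0.9961c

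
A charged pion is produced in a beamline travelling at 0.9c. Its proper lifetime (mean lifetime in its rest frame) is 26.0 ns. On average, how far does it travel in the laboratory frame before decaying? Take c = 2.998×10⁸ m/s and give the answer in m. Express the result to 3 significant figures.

16.1 m

Lorentz factor: γ = (1 − 0.81)^(−1/2) = 2.2942.
Lab-frame lifetime: Δt = γτ = 2.2942 × 26.0 ns = 59.649 ns.
Distance: d = vΔt = 0.9 × 2.998×10⁸ m/s × 5.9649×10^-8 s = 16.1 m.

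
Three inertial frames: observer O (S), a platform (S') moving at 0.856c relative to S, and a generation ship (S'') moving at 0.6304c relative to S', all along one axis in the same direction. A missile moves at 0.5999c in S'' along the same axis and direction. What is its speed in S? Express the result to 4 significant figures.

0.9912c

Compose velocities in two stages. Stage 1 (into S'): u₁ = (0.5999+0.6304)/(1+0.5999×0.6304) = 0.8927.
Stage 2 (into S): u = (0.8927+0.856)/(1+0.8927×0.856) = 0.99124, so the speed is 0.9912c.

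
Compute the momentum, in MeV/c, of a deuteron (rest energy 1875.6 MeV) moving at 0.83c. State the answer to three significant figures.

With β = 0.83, γ = 1/√(1 − 0.83²) = 1/√0.3111 = 1.7929.
Momentum: p = γβ·mc = 1.7929 × 0.83 × 1875.6 MeV/c = 2790 MeV/c.

2790 MeV/c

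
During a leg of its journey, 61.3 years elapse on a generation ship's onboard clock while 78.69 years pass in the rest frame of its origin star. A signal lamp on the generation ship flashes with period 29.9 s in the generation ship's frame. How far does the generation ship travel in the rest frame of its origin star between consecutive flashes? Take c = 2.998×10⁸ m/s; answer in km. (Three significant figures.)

The time-dilation ratio gives γ = 78.69/61.3 = 1.28369.
β = √(1 − 1/γ²) = 0.62702. Lab-frame period = γτ = 1.28369×29.9 s = 38.382 s. Distance = βc × γτ = 0.62702 × 2.998×10⁸ m/s × 38.382 s = 7.2151×10^9 m = 7.22×10^6 km.

7.22×10^6 km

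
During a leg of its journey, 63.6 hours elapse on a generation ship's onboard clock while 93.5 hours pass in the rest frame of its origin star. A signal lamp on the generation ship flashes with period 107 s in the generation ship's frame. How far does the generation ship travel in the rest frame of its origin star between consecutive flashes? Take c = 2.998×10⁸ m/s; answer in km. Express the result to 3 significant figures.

3.46×10^7 km

The time-dilation ratio gives γ = 93.5/63.6 = 1.47013.
β = √(1 − 1/γ²) = 0.73302. Lab-frame period = γτ = 1.47013×107 s = 157.3 s. Distance = βc × γτ = 0.73302 × 2.998×10⁸ m/s × 157.3 s = 3.4568×10^10 m = 3.46×10^7 km.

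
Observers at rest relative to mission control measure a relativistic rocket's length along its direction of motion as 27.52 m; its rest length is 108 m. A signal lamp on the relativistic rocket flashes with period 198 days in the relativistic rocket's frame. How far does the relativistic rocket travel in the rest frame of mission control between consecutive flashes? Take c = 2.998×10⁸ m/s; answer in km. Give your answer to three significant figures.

1.95×10^13 km

γ = L₀/L = 108/27.52 = 3.92442.
β = √(1 − 1/γ²) = 0.96699. Lab-frame period = γτ = 3.92442×198 days = 777.04 days. Distance = βc × γτ = 0.96699 × 2.998×10⁸ m/s × 67136256 s = 1.9463×10^16 m = 1.95×10^13 km.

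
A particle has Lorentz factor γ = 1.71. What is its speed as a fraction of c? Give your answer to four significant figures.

β = √(1 − 1/γ²) = √(1 − 1/2.9241) = √0.658014 = 0.8112.

0.8112c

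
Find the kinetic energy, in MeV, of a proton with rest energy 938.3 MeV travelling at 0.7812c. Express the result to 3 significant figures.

γ = 1/√(1 − β²) = 1/√(1 − 0.61027344) = 1/√0.38972656 = 1.60184.
Kinetic energy: K = (γ − 1)mc² = (1.60184 − 1) × 938.3 MeV = 0.60184 × 938.3 = 565 MeV.

565 MeV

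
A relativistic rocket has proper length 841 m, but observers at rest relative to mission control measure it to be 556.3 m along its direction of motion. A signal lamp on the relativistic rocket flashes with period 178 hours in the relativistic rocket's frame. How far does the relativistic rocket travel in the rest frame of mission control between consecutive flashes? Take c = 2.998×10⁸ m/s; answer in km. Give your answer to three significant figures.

2.18×10^11 km

Length contraction gives γ = L₀/L = 841/556.3 = 1.51177.
β = √(1 − 1/γ²) = 0.74997. Lab-frame period = γτ = 1.51177×178 hours = 269.1 hours. Distance = βc × γτ = 0.74997 × 2.998×10⁸ m/s × 968760 s = 2.1782×10^14 m = 2.18×10^11 km.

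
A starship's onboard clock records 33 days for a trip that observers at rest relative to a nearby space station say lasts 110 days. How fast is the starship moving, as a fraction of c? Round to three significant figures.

γ = Δt/Δτ = 110/33 = 3.3333.
β = √(1 − 1/γ²) = √(1 − 0.0900018) = √0.9099982 = 0.954.

0.954c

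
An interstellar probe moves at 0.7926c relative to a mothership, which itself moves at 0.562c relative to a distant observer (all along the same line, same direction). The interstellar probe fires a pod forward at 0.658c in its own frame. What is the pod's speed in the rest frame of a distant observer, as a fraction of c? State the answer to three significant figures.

Apply u = (u'+v)/(1+u'v) twice. Pod in the mothership frame: (0.658+0.7926)/(1+0.658·0.7926) = 1.4506/1.5215308 = 0.95338c.
That velocity, transformed to the rest frame of a distant observer: (0.95338+0.562)/(1+0.95338·0.562) = 1.51538/1.53579956 = 0.9867c.

0.987c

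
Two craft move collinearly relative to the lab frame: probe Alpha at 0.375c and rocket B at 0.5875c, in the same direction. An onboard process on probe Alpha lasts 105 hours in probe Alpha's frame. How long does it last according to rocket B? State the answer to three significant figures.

109 hours

Speed of probe Alpha in rocket B's frame: u = (v_A − v_B)/(1 − v_A v_B/c²) = (0.375 − 0.5875)/(1 − 0.375×0.5875) = −0.2125/0.7796875 = −0.27255; |u| = 0.27255c.
γ for this relative speed: γ = 1/√(1 − 0.0742835) = 1.0393.
Probe Alpha's interval is proper; time dilation gives Δt_B = γΔτ = 1.0393 × 105 hours = 109 hours.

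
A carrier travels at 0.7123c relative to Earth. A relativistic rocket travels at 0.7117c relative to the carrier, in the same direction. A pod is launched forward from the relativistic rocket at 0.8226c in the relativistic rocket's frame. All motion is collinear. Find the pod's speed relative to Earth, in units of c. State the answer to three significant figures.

Apply u = (u'+v)/(1+u'v) twice. Pod in the carrier frame: (0.8226+0.7117)/(1+0.8226·0.7117) = 1.5343/1.58544442 = 0.96774c.
That velocity, transformed to the rest frame of Earth: (0.96774+0.7123)/(1+0.96774·0.7123) = 1.68004/1.689321202 = 0.99451c.

0.995c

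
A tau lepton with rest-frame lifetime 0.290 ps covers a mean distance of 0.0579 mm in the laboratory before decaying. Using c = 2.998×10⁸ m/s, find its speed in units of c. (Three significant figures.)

Lab distance = (lab lifetime)·v = γτ·βc, so βγ = d/(cτ) = 5.790×10^-5/(2.998×10⁸ × 2.900×10^-13) = 0.66596.
With βγ = 0.66596: γ² = 1 + (βγ)² = 1.443503, and β = (βγ)/γ = 0.66596/1.20146 = 0.554.

0.554c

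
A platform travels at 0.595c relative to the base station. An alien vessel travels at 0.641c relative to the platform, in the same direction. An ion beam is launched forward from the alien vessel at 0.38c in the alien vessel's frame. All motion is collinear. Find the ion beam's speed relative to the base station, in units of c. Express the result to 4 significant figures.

0.9513c

Compose velocities in two stages. Stage 1 (into S'): u₁ = (0.38+0.641)/(1+0.38×0.641) = 0.82102.
Stage 2 (into S): u = (0.82102+0.595)/(1+0.82102×0.595) = 0.9513, so the speed is 0.9513c.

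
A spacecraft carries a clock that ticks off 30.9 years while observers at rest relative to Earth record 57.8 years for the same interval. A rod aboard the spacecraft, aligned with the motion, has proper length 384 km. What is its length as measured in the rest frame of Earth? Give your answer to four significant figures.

The time-dilation ratio gives γ = 57.8/30.9 = 1.87055.
The rod contracts by the same γ: 384 km / 1.87055 = 205.3 km.

205.3 km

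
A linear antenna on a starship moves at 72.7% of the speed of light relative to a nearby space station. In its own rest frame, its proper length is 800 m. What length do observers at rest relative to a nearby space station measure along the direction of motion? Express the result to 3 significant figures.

With β = 0.727, γ = 1/√(1 − 0.727²) = 1/√0.471471 = 1.4564.
Along the direction of motion the measured length is L₀/γ = 800/1.4564 = 549 m.

549 m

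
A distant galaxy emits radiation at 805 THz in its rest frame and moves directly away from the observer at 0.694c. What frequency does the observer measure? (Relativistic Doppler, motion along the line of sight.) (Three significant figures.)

342 THz

Relativistic Doppler (source moving away): f_obs = f_src · √((1−β)/(1+β)).
With β = 0.694: factor = √(0.306/1.694) = 0.42501.
f_obs = 805 × 0.42501 = 342 THz.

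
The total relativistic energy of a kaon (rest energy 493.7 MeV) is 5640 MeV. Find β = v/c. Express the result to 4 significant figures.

0.9962

γ = E/(mc²) = 5640/493.7 = 11.424.
β = √(1 − 1/γ²) = √(1 − 0.00766238) = √0.99233762 = 0.9962.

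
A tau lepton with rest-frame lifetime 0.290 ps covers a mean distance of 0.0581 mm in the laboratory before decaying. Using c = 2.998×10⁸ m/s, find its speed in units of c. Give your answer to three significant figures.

d = βγcτ ⇒ βγ = d/(cτ) = 5.810×10^-5 m / (8.6942×10^-5 m) = 0.66826.
β = (βγ)/√(1+(βγ)²) = 0.66826/√1.446571 = 0.556.

0.556c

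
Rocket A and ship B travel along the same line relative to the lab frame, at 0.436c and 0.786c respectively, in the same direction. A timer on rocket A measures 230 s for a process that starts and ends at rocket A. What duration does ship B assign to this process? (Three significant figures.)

272 s

The velocity of rocket A relative to ship B is (0.436 − 0.786)c / (1 − 0.436×0.786) = −0.53248c; relative speed 0.53248c.
γ for this relative speed: γ = 1/√(1 − 0.283535) = 1.1814.
The clock on rocket A records proper time, so ship B measures Δt = γΔτ = 1.1814 × 230 = 272 s.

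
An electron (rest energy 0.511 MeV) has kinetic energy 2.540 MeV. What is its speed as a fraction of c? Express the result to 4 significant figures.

0.9859c

γ = 1 + K/(mc²) = 1 + 2.540/0.511 = 5.9706.
β = √(1 − 1/γ²) = √(1 − 0.028052) = √0.971948 = 0.9859.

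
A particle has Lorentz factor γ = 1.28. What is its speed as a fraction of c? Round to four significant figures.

β = √(1 − 1/γ²) = √(1 − 1/1.6384) = √0.389648 = 0.6242.

0.6242c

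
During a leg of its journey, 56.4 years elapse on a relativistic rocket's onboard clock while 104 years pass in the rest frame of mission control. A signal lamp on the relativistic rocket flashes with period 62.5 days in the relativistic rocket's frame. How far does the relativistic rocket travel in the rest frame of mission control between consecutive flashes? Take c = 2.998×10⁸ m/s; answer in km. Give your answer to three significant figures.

The time-dilation ratio gives γ = 104/56.4 = 1.84397.
β = √(1 − 1/γ²) = 0.84018. Lab-frame period = γτ = 1.84397×62.5 days = 115.25 days. Distance = βc × γτ = 0.84018 × 2.998×10⁸ m/s × 9957600 s = 2.5082×10^15 m = 2.51×10^12 km.

2.51×10^12 km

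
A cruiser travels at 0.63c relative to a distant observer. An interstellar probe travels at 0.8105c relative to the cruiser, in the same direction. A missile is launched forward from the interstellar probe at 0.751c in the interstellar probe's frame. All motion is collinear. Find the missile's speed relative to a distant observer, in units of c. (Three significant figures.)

First combine the missile and interstellar probe (S''→S'): u₁ = (0.751 + 0.8105)/(1 + 0.751×0.8105) = 1.5615/1.6086855 = 0.97067.
Then combine with the cruiser (S'→S): u = (0.97067 + 0.63)/(1 + 0.97067×0.63) = 1.60067/1.6115221 = 0.99327.

0.993c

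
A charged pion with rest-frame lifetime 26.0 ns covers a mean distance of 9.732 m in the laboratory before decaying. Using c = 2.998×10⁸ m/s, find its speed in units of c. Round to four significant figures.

0.7805c

d = βγcτ ⇒ βγ = d/(cτ) = 9.732 m / (7.7948 m) = 1.2485.
β = (βγ)/√(1+(βγ)²) = 1.2485/√2.55875 = 0.7805.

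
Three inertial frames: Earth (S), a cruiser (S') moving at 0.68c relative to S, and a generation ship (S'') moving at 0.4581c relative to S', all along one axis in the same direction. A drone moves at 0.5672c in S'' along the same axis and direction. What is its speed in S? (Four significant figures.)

First combine the drone and generation ship (S''→S'): u₁ = (0.5672 + 0.4581)/(1 + 0.5672×0.4581) = 1.0253/1.25983432 = 0.81384.
Then combine with the cruiser (S'→S): u = (0.81384 + 0.68)/(1 + 0.81384×0.68) = 1.49384/1.5534112 = 0.96165.

0.9617c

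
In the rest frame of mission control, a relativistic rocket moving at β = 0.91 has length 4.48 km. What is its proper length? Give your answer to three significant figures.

Lorentz factor: γ = (1 − 0.8281)^(−1/2) = 2.4119.
Proper length: L₀ = γ·L = 2.4119 × 4.48 = 10.8 km.

10.8 km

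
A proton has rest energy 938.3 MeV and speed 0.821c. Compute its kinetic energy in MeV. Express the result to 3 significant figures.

705 MeV

With β = 0.821, γ = 1/√(1 − 0.821²) = 1/√0.325959 = 1.75153.
Kinetic energy: K = (γ − 1)mc² = (1.75153 − 1) × 938.3 MeV = 0.75153 × 938.3 = 705 MeV.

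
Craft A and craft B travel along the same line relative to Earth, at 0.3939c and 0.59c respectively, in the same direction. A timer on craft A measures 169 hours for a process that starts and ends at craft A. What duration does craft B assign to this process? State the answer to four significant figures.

174.8 hours

Speed of craft A in craft B's frame: u = (v_A − v_B)/(1 − v_A v_B/c²) = (0.3939 − 0.59)/(1 − 0.3939×0.59) = −0.1961/0.767599 = −0.25547; |u| = 0.25547c.
At |u| = 0.25547c, γ = (1 − 0.0652649)^(−1/2) = 1.0343.
The clock on craft A records proper time, so craft B measures Δt = γΔτ = 1.0343 × 169 = 174.8 hours.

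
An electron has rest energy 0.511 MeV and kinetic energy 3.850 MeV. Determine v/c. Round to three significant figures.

K = (γ−1)mc², so γ = 1 + 3.850/0.511 = 8.5342.
Then v/c = √(1 − γ⁻²) = √(1 − 0.0137301) = √0.9862699 = 0.993.

0.993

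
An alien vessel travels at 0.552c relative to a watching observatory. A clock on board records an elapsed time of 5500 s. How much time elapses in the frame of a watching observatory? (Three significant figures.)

Lorentz factor: γ = (1 − 0.304704)^(−1/2) = 1.1993.
Time dilation: Δt = γ·Δτ = 1.1993 × 5500 = 6600 s.

6600 s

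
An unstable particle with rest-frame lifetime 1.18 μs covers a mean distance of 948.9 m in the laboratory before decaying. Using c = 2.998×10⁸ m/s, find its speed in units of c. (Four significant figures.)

0.9370c

Lab distance = (lab lifetime)·v = γτ·βc, so βγ = d/(cτ) = 948.9/(2.998×10⁸ × 1.180×10^-6) = 2.6823.
With βγ = 2.6823: γ² = 1 + (βγ)² = 8.19473, and β = (βγ)/γ = 2.6823/2.86264 = 0.9370.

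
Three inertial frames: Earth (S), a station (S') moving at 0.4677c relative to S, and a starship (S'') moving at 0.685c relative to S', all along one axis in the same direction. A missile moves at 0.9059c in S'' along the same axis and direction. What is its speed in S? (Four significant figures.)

Compose velocities in two stages. Stage 1 (into S'): u₁ = (0.9059+0.685)/(1+0.9059×0.685) = 0.98171.
Stage 2 (into S): u = (0.98171+0.4677)/(1+0.98171×0.4677) = 0.99333, so the speed is 0.9933c.

0.9933c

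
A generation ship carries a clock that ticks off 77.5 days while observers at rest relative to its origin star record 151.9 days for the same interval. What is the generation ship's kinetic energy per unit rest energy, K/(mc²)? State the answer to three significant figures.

From Δt = γΔτ: γ = 151.9/77.5 = 1.96.
K/(mc²) = γ − 1 = 1.96 − 1 = 0.960.

0.960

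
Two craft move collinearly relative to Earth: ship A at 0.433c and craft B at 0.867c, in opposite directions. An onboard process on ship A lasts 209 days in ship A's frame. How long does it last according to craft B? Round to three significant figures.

Transform ship A's velocity into craft B's frame: (0.433 + 0.867)/(1 + 0.433·0.867) = 1.3/1.375411, so the relative speed is 0.94517c.
At |u| = 0.94517c, γ = (1 − 0.893346)^(−1/2) = 3.062.
The clock on ship A records proper time, so craft B measures Δt = γΔτ = 3.062 × 209 = 640 days.

640 days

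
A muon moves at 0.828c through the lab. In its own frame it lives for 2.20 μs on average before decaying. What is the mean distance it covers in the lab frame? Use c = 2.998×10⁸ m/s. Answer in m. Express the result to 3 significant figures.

974 m

γ = 1/√(1 − β²) = 1/√(1 − 0.685584) = 1/√0.314416 = 1/0.560728 = 1.7834.
Lab-frame lifetime: Δt = γτ = 1.7834 × 2.20 μs = 3.9235 μs.
Distance: d = vΔt = 0.828 × 2.998×10⁸ m/s × 3.9235×10^-6 s = 974 m.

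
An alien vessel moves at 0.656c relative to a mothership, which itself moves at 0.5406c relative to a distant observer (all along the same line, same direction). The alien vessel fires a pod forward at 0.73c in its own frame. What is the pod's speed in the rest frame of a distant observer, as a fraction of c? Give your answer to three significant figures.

0.981c

Compose velocities in two stages. Stage 1 (into S'): u₁ = (0.73+0.656)/(1+0.73×0.656) = 0.9372.
Stage 2 (into S): u = (0.9372+0.5406)/(1+0.9372×0.5406) = 0.98085, so the speed is 0.981c.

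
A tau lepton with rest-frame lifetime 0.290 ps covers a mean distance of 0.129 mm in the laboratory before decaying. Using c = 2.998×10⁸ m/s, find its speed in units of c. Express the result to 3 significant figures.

d = βγcτ ⇒ βγ = d/(cτ) = 1.290×10^-4 m / (8.6942×10^-5 m) = 1.4837.
β = (βγ)/√(1+(βγ)²) = 1.4837/√3.20137 = 0.829.

0.829c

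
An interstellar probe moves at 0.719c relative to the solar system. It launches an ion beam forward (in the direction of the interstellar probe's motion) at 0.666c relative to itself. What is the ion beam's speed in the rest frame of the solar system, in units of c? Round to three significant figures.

Relativistic velocity addition: u = (u' + v)/(1 + u'v/c²), with u' = 0.666c and v = 0.719c.
Numerator: 0.666 + 0.719 = 1.385. Denominator: 1 + (0.666)(0.719) = 1.478854.
u = 1.385/1.478854 = 0.93654, so the speed is 0.937c.

0.937c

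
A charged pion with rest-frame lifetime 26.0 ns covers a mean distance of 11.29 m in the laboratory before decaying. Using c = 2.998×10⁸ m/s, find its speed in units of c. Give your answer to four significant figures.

Let x = d/(cτ) = 11.29 m / (2.998×10⁸ m/s × 2.600×10^-8 s) = 1.4484. Since d = βγcτ, x = βγ = β/√(1−β²).
Solving: β² = x²/(1+x²) = 2.09786/3.09786 = 0.677197, so β = 0.8229.

0.8229c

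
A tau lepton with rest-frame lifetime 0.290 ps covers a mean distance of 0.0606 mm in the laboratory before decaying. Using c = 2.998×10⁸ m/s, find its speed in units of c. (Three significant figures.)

Let x = d/(cτ) = 6.060×10^-5 m / (2.998×10⁸ m/s × 2.900×10^-13 s) = 0.69702. Since d = βγcτ, x = βγ = β/√(1−β²).
Solving: β² = x²/(1+x²) = 0.485837/1.485837 = 0.326979, so β = 0.572.

0.572c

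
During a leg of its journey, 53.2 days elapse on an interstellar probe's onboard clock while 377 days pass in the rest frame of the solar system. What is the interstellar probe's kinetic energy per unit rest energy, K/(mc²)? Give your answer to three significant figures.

6.09

The time-dilation ratio gives γ = 377/53.2 = 7.08647.
K/(mc²) = γ − 1 = 7.08647 − 1 = 6.09.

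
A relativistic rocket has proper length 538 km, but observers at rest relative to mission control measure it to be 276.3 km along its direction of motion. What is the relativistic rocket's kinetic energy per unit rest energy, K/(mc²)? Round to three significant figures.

From L = L₀/γ: γ = 538/276.3 = 1.94716.
K/(mc²) = γ − 1 = 1.94716 − 1 = 0.947.

0.947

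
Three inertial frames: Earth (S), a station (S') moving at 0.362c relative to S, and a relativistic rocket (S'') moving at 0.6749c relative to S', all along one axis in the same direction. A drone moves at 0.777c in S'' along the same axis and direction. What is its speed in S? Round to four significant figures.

0.9774c

Compose velocities in two stages. Stage 1 (into S'): u₁ = (0.777+0.6749)/(1+0.777×0.6749) = 0.95244.
Stage 2 (into S): u = (0.95244+0.362)/(1+0.95244×0.362) = 0.97744, so the speed is 0.9774c.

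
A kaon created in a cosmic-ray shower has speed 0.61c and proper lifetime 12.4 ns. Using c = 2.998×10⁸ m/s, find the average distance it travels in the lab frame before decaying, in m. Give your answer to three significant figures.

Lorentz factor: γ = (1 − 0.3721)^(−1/2) = 1.262.
Lab-frame lifetime: Δt = γτ = 1.262 × 12.4 ns = 15.649 ns.
Distance: d = vΔt = 0.61 × 2.998×10⁸ m/s × 1.5649×10^-8 s = 2.86 m.

2.86 m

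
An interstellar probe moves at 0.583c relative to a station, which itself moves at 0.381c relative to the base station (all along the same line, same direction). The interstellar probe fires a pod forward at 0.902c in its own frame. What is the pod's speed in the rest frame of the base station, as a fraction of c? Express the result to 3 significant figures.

Apply u = (u'+v)/(1+u'v) twice. Pod in the station frame: (0.902+0.583)/(1+0.902·0.583) = 1.485/1.525866 = 0.97322c.
That velocity, transformed to the rest frame of the base station: (0.97322+0.381)/(1+0.97322·0.381) = 1.35422/1.37079682 = 0.98791c.

0.988c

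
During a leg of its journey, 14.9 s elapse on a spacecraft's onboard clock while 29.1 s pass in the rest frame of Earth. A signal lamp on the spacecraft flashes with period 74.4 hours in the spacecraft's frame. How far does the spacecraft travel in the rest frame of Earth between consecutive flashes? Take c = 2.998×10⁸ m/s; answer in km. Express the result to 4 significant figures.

1.347×10^11 km

The time-dilation ratio gives γ = 29.1/14.9 = 1.95302.
β = √(1 − 1/γ²) = 0.85897. Lab-frame period = γτ = 1.95302×74.4 hours = 145.3 hours. Distance = βc × γτ = 0.85897 × 2.998×10⁸ m/s × 523080 s = 1.3470×10^14 m = 1.347×10^11 km.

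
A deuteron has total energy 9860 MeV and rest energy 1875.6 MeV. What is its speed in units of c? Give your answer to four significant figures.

Total energy E = γmc² gives γ = 9860/1875.6 = 5.257.
Hence β = √(1 − 1/γ²) = √(1 − 0.0361846) = √0.9638154 = 0.9817.

0.9817c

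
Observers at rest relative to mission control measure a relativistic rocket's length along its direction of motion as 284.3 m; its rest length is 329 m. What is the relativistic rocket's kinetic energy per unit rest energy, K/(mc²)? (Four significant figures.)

γ = L₀/L = 329/284.3 = 1.15723.
K/(mc²) = γ − 1 = 1.15723 − 1 = 0.1572.

0.1572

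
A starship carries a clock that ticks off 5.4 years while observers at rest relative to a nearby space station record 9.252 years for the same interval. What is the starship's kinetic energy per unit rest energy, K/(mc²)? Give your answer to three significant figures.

0.713

The time-dilation ratio gives γ = 9.252/5.4 = 1.71333.
Since K = (γ−1)mc², K/(mc²) = 1.71333 − 1 = 0.713.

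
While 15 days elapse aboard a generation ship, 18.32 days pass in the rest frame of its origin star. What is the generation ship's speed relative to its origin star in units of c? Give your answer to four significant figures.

0.5741c

γ = Δt/Δτ = 18.32/15 = 1.2213.
β = √(1 − 1/γ²) = √(1 − 0.670433) = √0.329567 = 0.5741.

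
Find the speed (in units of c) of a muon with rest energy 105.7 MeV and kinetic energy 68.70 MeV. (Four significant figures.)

γ = 1 + K/(mc²) = 1 + 68.70/105.7 = 1.65.
β = √(1 − 1/γ²) = √(1 − 0.367309) = √0.632691 = 0.7954.

0.7954c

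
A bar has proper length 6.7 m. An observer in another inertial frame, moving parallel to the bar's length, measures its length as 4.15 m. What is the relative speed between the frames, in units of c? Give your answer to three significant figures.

0.785c

Length contraction gives γ = L₀/L = 6.7/4.15 = 1.6145.
β = √(1 − 1/γ²) = √0.61636 = 0.785.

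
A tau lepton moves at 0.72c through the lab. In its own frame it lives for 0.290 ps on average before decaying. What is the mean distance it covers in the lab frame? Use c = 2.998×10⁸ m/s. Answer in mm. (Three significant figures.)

0.0902 mm

Lorentz factor: γ = (1 − 0.5184)^(−1/2) = 1.441.
Lab-frame lifetime: Δt = γτ = 1.441 × 0.290 ps = 0.41789 ps.
Distance: d = vΔt = 0.72 × 2.998×10⁸ m/s × 4.1789×10^-13 s = 9.02×10^-5 m = 0.0902 mm.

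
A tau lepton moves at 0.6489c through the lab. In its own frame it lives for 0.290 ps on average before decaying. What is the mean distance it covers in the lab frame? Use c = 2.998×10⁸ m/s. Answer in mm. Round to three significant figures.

0.0741 mm

Lorentz factor: γ = (1 − 0.42107121)^(−1/2) = 1.3143.
Lab-frame lifetime: Δt = γτ = 1.3143 × 0.290 ps = 0.38115 ps.
Distance: d = vΔt = 0.6489 × 2.998×10⁸ m/s × 3.8115×10^-13 s = 7.41×10^-5 m = 0.0741 mm.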